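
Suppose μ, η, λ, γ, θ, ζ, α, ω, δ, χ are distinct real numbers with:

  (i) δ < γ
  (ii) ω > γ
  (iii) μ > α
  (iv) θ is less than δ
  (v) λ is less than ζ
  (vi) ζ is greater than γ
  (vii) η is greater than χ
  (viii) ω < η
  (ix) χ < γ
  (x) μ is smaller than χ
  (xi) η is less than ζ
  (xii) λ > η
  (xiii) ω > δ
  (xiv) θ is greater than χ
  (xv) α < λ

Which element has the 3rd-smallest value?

Chaining the given pairs: α < μ < χ < θ < δ < γ < ω < η < λ < ζ.
Counting 3 from the smallest end gives χ.

χ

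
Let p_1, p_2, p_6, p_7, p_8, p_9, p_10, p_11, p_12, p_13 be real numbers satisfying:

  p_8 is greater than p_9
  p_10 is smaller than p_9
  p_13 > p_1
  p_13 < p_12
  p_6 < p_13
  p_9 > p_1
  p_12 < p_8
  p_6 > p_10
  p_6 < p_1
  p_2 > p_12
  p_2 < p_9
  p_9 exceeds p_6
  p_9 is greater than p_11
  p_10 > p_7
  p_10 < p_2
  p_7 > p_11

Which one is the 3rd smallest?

The consecutive relations fix a unique order: p_11 < p_7 < p_10 < p_6 < p_1 < p_13 < p_12 < p_2 < p_9 < p_8.
Counting 3 from the smallest end gives p_10.

p_10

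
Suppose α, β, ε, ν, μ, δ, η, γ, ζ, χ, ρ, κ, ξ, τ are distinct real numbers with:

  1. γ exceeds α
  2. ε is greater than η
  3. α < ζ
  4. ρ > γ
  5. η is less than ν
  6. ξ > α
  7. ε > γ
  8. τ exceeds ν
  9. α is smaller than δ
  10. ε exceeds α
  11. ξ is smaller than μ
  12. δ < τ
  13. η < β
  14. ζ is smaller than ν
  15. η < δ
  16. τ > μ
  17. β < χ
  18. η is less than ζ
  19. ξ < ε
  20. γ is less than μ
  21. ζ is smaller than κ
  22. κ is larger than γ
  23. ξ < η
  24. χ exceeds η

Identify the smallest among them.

Chaining upward from α: directly above it, ξ, γ, ζ, δ, ε; then η, μ, ν, τ, ρ, κ; then β, χ.
That covers every other element, and nothing is given below α, so α is the smallest.

α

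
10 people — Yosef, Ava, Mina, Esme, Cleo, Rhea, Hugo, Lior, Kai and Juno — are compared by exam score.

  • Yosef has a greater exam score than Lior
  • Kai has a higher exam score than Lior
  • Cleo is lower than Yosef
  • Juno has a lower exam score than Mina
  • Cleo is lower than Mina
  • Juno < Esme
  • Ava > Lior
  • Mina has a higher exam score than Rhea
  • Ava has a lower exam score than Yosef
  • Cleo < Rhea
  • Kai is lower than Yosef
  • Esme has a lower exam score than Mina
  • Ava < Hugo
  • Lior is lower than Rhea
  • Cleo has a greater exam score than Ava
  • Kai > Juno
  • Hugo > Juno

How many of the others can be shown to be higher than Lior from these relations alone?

The elements the relations force above Lior are Ava, Hugo, Kai, Cleo, Rhea, Yosef, Mina — no chain reaches any other.
That is 7.

7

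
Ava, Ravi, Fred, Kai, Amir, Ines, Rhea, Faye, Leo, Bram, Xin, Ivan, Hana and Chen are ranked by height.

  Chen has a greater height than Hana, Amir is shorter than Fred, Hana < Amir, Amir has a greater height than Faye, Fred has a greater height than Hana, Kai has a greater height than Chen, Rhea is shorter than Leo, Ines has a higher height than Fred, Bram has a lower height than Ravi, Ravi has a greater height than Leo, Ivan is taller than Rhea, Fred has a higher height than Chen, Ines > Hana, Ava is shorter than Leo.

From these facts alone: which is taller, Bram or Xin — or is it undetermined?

undetermined

Following every chain through Bram: above Bram we get Ravi.
Xin is not reached, and no chain runs the other way from Xin to Bram.
So the given relations leave the order of Bram and Xin undetermined.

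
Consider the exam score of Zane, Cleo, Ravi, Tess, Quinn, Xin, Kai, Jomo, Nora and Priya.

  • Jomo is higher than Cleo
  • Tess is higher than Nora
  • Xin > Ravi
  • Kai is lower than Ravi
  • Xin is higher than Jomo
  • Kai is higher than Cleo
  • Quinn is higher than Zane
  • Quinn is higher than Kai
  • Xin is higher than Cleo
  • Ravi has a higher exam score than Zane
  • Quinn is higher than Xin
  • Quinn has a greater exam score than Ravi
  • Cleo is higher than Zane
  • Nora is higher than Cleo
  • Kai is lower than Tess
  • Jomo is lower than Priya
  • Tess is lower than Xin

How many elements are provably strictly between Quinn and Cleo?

Chaining upward from Cleo reaches: Kai, Nora, Ravi, Jomo, Tess, Xin, Priya.
Chaining downward from Quinn reaches: Zane, Kai, Nora, Ravi, Jomo, Tess, Xin.
Strictly between Cleo and Quinn are those in both lists: Kai, Nora, Ravi, Jomo, Tess, Xin — 6 elements.

6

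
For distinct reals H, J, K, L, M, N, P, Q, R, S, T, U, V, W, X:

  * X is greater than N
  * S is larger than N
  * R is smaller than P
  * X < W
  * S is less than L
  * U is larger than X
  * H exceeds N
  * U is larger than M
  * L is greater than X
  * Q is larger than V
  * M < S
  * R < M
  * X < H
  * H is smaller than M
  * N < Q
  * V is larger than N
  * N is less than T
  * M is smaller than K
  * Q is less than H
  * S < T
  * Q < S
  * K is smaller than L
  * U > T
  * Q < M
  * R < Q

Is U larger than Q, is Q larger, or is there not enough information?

U

Chaining the given relations: Q < H < M < S < T < U.
So U is larger.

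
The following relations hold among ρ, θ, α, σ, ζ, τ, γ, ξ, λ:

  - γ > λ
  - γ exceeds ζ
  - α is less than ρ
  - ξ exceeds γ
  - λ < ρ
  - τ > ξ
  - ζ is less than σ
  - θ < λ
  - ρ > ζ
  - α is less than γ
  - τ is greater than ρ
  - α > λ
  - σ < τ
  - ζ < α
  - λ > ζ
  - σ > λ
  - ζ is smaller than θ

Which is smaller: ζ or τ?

ζ

ζ < θ < λ < α < γ < ξ < τ, by transitivity through θ, λ, α, γ, ξ.
So ζ < τ; ζ is the smaller of the two.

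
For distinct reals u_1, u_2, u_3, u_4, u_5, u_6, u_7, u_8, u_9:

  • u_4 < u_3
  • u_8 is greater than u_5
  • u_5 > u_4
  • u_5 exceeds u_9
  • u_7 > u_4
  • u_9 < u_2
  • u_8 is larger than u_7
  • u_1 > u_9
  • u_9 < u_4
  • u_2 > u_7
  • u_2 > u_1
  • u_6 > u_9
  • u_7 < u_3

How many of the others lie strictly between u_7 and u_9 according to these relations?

1

The relations place u_9 below u_7. An element lies strictly between them when it is forced above u_9 and also forced below u_7.
Above u_9: {u_6, u_4, u_1, u_5, u_8, u_2, u_3}. Below u_7: {u_4}.
Intersection: {u_4} — 1.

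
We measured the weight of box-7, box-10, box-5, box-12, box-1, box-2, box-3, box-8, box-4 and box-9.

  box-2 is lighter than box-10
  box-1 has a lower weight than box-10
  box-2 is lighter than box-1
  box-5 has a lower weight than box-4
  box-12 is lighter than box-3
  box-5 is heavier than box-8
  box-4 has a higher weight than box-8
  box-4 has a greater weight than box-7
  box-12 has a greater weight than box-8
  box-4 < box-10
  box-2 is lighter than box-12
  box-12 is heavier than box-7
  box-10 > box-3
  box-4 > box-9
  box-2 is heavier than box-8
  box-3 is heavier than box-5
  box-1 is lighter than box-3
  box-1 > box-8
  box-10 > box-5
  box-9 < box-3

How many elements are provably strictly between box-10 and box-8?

The relations place box-8 below box-10. An element lies strictly between them when it is forced above box-8 and also forced below box-10.
Above box-8: {box-5, box-2, box-12, box-4, box-1, box-3}. Below box-10: {box-5, box-2, box-9, box-7, box-12, box-4, box-1, box-3}.
Intersection: {box-5, box-2, box-12, box-4, box-1, box-3} — 6.

6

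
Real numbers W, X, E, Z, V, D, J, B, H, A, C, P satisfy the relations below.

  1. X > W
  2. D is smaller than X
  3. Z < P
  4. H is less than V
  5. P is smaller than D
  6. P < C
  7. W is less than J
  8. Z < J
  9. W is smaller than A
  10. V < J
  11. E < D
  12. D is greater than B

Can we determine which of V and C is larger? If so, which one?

Following every chain through V: above V we get J; below V we get H.
C is not reached, and no chain runs the other way from C to V.
So the given relations leave the order of V and C undetermined.

undetermined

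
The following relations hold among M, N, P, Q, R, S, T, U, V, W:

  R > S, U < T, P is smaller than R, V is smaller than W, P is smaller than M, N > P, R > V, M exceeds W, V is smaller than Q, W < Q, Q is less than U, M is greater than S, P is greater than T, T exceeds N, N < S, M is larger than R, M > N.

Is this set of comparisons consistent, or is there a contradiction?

Chaining the given relations yields T < P < N, so T < N. But one relation states N < T. These cannot both hold.

inconsistent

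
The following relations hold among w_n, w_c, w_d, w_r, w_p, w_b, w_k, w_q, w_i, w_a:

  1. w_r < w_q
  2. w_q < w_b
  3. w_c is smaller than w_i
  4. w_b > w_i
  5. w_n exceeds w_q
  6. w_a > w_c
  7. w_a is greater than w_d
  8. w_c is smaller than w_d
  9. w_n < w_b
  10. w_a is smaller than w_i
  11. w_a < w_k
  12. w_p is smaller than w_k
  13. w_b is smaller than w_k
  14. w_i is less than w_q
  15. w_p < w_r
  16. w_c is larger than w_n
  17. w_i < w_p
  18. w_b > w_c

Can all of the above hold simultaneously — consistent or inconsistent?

inconsistent

We have w_q < w_n stated directly, yet also w_n < w_c < w_d < w_a < w_i < w_p < w_r < w_q by chaining the others — so w_n < w_q. Contradiction.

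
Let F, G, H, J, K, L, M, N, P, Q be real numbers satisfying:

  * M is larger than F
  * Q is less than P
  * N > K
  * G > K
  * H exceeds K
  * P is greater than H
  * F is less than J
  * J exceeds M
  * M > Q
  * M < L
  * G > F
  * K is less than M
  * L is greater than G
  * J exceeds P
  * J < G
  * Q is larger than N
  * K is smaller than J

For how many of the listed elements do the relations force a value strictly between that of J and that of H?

1

The relations place H below J. An element lies strictly between them when it is forced above H and also forced below J.
Above H: {P, G, L}. Below J: {K, F, N, Q, M, P}.
Intersection: {P} — 1.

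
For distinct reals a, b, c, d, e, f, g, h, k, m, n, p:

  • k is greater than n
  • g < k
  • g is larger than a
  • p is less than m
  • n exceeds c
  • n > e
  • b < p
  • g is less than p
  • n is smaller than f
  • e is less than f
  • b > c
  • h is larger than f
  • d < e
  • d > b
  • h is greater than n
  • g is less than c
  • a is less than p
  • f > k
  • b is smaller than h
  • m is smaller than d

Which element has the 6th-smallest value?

m

Chaining the given pairs: a < g < c < b < p < m < d < e < n < k < f < h.
Counting 6 from the smallest end gives m.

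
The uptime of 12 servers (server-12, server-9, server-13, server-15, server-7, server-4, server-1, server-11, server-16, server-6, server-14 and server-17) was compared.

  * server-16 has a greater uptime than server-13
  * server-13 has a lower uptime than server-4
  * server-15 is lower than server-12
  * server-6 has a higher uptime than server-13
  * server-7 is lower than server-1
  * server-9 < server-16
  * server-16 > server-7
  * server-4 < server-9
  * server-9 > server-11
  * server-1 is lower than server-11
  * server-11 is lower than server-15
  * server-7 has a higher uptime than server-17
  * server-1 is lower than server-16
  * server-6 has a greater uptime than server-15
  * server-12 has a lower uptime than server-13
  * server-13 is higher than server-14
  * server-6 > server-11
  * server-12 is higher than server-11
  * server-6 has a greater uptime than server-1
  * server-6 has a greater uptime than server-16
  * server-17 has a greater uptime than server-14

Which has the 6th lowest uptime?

server-15

Piecing the relations together gives one ordering: server-14 < server-17 < server-7 < server-1 < server-11 < server-15 < server-12 < server-13 < server-4 < server-9 < server-16 < server-6.
Counting 6 from the smallest end gives server-15.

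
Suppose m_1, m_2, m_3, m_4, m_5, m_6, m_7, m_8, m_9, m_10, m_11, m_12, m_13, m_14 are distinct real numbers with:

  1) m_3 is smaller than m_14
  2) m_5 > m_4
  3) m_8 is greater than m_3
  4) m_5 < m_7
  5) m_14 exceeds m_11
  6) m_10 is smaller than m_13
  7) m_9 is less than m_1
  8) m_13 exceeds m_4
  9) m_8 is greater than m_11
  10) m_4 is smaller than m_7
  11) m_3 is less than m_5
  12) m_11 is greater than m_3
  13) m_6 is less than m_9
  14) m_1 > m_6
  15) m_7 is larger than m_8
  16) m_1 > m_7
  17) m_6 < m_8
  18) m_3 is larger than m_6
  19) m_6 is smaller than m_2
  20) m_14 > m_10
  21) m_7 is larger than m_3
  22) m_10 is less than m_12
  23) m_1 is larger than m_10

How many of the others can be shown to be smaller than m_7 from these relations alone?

Directly below m_7: m_3, m_4, m_5, m_8.
One step further: m_6, m_11 (6 so far).
Nothing else is reachable below m_7; 6 in all.

6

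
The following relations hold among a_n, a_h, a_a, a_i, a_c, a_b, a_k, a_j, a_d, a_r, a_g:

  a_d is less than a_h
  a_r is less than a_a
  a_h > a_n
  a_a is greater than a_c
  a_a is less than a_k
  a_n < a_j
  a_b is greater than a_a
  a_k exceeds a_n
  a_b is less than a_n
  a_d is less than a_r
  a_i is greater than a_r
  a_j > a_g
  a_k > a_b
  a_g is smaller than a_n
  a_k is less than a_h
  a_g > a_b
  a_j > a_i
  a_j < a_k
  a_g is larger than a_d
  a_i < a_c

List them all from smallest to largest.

Nothing is placed below a_d, so it is least; from there a_d < a_r; a_r < a_i; a_i < a_c; a_c < a_a; a_a < a_b; a_b < a_g; a_g < a_n; a_n < a_j; a_j < a_k; a_k < a_h, each given directly.

a_d < a_r < a_i < a_c < a_a < a_b < a_g < a_n < a_j < a_k < a_h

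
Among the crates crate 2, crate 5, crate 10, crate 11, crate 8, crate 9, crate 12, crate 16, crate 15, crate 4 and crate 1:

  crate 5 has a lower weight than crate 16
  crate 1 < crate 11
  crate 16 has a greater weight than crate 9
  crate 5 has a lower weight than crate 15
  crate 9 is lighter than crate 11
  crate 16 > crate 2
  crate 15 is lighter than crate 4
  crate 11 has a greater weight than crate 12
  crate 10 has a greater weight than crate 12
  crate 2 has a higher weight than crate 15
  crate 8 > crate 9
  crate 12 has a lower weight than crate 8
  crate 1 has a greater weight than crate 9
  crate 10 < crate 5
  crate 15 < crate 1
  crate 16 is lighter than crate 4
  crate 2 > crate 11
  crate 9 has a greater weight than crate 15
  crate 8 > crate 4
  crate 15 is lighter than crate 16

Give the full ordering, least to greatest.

crate 12 < crate 10 < crate 5 < crate 15 < crate 9 < crate 1 < crate 11 < crate 2 < crate 16 < crate 4 < crate 8

The consecutive links are each given: crate 12 < crate 10; crate 10 < crate 5; crate 5 < crate 15; crate 15 < crate 9; crate 9 < crate 1; crate 1 < crate 11; crate 11 < crate 2; crate 2 < crate 16; crate 16 < crate 4; crate 4 < crate 8.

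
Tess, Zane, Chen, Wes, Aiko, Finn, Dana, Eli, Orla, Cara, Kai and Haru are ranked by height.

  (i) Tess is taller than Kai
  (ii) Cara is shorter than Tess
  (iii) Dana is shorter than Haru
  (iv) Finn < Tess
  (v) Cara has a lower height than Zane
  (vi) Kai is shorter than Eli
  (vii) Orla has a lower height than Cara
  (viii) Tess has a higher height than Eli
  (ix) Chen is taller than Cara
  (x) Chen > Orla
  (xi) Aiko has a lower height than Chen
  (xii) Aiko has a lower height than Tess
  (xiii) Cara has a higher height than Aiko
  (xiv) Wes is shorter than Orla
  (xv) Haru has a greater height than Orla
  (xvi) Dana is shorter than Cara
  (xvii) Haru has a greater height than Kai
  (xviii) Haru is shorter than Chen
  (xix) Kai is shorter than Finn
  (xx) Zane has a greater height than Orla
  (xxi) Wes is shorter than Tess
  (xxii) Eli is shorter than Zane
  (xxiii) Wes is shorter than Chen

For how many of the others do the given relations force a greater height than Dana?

Directly above Dana: Cara, Haru.
One step further: Chen, Zane, Tess (5 so far).
Nothing else is reachable above Dana; 5 in all.

5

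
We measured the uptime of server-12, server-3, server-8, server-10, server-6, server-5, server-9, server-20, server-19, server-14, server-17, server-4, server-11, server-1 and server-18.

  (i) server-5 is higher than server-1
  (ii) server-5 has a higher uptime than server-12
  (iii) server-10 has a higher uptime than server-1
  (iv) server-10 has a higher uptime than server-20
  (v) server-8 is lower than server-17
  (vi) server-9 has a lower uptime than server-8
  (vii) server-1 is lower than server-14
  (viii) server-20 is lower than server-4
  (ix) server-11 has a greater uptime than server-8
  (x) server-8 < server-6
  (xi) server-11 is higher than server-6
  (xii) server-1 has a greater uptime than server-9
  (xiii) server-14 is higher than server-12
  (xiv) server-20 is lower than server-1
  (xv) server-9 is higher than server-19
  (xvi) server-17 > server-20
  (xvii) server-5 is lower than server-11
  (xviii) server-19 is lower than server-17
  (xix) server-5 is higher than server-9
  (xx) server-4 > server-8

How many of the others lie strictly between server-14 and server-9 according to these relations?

1

The relations place server-9 below server-14. An element lies strictly between them when it is forced above server-9 and also forced below server-14.
Above server-9: {server-8, server-4, server-1, server-6, server-10, server-5, server-17, server-11}. Below server-14: {server-19, server-12, server-20, server-1}.
Intersection: {server-1} — 1.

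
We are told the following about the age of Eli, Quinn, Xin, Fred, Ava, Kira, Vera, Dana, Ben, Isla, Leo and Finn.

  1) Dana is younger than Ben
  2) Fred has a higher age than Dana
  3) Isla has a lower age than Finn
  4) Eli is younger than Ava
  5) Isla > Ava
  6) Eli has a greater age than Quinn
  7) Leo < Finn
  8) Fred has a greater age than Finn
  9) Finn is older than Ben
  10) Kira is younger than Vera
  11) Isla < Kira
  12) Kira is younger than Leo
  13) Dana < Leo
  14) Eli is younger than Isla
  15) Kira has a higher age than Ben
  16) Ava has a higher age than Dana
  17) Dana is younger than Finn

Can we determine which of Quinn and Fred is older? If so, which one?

Quinn < Eli and Eli < Isla give Quinn < Isla.
Then Isla < Kira extends the chain to Kira.
With Kira < Leo: Quinn < Eli < Isla < Kira < Leo.
With Leo < Finn: Quinn < Eli < Isla < Kira < Leo < Finn.
Then Finn < Fred extends the chain to Fred.
So Fred is older.

Fred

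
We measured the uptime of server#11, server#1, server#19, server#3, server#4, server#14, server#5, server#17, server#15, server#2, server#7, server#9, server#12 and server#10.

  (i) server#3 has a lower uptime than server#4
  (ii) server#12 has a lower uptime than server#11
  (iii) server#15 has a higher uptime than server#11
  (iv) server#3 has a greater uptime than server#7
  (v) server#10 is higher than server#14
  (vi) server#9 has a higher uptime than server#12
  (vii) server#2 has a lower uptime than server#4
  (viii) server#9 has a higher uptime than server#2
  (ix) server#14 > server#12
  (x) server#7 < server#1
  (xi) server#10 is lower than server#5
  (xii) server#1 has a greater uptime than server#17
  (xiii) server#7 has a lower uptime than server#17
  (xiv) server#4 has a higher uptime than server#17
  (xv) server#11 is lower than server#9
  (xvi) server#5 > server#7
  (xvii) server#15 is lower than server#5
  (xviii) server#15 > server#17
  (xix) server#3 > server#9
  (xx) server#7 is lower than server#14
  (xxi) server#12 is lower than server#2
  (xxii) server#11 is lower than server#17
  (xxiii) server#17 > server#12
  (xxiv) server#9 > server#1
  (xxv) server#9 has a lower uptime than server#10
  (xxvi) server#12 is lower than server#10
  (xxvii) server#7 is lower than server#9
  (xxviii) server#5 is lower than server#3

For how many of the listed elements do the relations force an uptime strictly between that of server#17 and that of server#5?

4

The relations place server#17 below server#5. An element lies strictly between them when it is forced above server#17 and also forced below server#5.
Above server#17: {server#15, server#1, server#9, server#10, server#3, server#4}. Below server#5: {server#12, server#2, server#7, server#11, server#14, server#15, server#1, server#9, server#10}.
Intersection: {server#15, server#1, server#9, server#10} — 4.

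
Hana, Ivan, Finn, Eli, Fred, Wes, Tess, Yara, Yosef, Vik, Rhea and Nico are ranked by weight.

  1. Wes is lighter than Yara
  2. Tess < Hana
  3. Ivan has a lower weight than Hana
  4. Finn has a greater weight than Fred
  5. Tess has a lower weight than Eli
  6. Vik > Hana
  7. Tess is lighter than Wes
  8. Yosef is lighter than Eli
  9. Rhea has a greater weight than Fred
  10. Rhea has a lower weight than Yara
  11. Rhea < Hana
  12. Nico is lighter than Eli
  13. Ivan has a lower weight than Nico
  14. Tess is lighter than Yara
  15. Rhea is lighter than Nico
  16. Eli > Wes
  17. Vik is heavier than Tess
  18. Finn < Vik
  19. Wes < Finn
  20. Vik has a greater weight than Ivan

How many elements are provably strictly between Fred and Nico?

1

Chaining upward from Fred reaches: Rhea, Finn, Hana, Vik, Eli, Yara.
Chaining downward from Nico reaches: Ivan, Rhea.
Strictly between Fred and Nico are those in both lists: Rhea — 1 element.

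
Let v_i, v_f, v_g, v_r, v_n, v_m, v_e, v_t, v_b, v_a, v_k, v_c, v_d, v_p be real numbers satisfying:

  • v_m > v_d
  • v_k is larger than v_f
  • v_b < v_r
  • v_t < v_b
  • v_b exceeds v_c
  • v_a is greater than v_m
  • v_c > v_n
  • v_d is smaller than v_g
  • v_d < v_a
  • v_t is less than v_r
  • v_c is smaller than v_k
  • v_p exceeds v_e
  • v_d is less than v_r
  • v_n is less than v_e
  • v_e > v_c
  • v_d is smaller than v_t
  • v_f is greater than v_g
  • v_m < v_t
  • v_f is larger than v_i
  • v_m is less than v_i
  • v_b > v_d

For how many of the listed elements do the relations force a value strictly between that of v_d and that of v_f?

Chaining upward from v_d reaches: v_m, v_g, v_i, v_a, v_t, v_b, v_r, v_k.
Chaining downward from v_f reaches: v_m, v_g, v_i.
Strictly between v_d and v_f are those in both lists: v_m, v_g, v_i — 3 elements.

3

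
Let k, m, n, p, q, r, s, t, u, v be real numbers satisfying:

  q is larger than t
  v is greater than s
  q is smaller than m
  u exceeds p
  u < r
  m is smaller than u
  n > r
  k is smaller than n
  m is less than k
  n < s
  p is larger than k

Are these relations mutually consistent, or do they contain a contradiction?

consistent

Every relation is compatible with t < q < m < k < p < u < r < n < s < v; the set is consistent.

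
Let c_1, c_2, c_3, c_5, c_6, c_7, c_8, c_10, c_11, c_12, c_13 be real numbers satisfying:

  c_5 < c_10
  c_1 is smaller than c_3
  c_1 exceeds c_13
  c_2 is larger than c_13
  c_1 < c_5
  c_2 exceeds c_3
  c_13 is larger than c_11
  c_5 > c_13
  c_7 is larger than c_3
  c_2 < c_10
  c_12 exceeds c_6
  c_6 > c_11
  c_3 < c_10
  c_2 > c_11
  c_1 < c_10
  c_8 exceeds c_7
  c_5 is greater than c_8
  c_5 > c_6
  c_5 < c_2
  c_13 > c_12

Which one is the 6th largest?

The consecutive relations fix a unique order: c_11 < c_6 < c_12 < c_13 < c_1 < c_3 < c_7 < c_8 < c_5 < c_2 < c_10.
Counting 6 from the largest end gives c_3.

c_3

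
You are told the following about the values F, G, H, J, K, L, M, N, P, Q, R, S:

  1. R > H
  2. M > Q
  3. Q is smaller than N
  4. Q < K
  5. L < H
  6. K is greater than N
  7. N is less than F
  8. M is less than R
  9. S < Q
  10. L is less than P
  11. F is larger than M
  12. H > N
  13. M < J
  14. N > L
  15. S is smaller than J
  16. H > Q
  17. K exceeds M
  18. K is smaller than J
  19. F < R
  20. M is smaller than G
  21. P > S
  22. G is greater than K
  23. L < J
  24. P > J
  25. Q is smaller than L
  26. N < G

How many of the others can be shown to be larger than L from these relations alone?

8

From L the given relations immediately reach N, H, J, P.
From those, K, F, G, R — 8 in total.
Nothing else is reachable above L; 8 in all.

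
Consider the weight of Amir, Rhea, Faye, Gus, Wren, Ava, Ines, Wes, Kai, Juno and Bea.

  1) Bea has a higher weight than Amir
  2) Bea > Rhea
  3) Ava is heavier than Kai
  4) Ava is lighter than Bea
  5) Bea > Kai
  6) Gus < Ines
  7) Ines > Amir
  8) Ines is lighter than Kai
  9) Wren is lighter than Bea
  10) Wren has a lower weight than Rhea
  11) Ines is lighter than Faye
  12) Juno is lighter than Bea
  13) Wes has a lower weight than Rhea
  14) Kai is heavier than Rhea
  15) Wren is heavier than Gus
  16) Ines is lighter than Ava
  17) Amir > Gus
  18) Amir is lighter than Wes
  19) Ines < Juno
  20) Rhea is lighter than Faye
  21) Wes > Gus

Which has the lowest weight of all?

Gus

Amir is not least since Gus < Amir; Ines is not least since Gus < Ines; Wren is not least since Gus < Wren; Wes is not least since Gus < Wes; Juno is not least since Ines < Juno; Rhea is not least since Wes < Rhea; Kai is not least since Ines < Kai; Ava is not least since Ines < Ava; Bea is not least since Ava < Bea; Faye is not least since Ines < Faye.
Only Gus has nothing below it, so Gus is the lowest weight.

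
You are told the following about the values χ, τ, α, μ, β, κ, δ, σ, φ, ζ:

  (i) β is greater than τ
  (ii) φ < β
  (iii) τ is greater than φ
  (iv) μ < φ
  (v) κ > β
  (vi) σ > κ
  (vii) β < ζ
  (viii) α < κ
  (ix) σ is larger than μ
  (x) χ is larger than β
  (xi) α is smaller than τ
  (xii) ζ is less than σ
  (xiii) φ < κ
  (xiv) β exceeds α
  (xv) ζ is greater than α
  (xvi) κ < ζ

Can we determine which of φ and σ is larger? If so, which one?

σ

φ < τ and τ < β give φ < β.
With β < κ: φ < τ < β < κ.
Then κ < ζ extends the chain to ζ.
With ζ < σ: φ < τ < β < κ < ζ < σ.
So σ is larger.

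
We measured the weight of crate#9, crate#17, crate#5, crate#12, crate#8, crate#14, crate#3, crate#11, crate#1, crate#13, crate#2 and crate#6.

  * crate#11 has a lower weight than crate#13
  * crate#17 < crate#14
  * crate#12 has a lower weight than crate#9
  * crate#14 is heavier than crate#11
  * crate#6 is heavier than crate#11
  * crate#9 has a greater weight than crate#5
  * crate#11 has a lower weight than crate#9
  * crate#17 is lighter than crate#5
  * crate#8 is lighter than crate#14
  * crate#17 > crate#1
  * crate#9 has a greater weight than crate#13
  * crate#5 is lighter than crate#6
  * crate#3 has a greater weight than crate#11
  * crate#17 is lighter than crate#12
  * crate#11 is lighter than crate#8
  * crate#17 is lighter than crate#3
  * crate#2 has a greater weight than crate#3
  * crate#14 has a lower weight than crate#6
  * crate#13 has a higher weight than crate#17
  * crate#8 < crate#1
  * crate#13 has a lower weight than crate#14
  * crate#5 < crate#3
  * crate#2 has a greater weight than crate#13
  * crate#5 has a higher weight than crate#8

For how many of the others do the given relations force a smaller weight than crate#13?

4

From crate#13 the given relations immediately reach crate#11, crate#17.
From those, crate#1 — 3 in total.
From those, crate#8 — 4 in total.
Nothing else is reachable below crate#13; 4 in all.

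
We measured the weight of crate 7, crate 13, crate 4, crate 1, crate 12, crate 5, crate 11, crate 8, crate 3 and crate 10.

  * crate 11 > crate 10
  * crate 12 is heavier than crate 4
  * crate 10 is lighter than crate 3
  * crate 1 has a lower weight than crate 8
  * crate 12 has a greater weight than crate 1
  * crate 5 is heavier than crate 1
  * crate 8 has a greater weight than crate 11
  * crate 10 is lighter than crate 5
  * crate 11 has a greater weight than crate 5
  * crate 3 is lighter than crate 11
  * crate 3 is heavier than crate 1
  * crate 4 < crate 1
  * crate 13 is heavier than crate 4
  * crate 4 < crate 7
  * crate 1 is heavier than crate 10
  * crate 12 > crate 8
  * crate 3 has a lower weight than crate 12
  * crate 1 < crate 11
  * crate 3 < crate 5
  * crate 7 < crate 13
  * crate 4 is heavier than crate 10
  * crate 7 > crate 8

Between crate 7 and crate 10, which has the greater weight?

Following the relations from crate 10: crate 10 < crate 4 < crate 1 < crate 3 < crate 5 < crate 11 < crate 8 < crate 7.
So crate 10 < crate 7; crate 7 is the heavier of the two.

crate 7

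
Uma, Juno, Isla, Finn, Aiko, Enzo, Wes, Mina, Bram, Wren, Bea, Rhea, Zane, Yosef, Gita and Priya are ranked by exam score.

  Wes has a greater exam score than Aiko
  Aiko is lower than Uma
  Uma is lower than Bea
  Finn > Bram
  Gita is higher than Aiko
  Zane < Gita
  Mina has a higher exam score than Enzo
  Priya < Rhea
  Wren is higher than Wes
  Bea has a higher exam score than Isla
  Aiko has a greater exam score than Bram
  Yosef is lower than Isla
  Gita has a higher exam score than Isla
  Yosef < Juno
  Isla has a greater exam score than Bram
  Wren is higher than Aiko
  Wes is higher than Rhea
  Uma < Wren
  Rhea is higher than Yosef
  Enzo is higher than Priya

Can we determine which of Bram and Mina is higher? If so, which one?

Following every chain through Bram: above Bram we get Aiko, Wes, Uma, Finn, Isla, Gita, Wren, Bea.
Mina is not reached, and no chain runs the other way from Mina to Bram.
So the given relations leave the order of Bram and Mina undetermined.

undetermined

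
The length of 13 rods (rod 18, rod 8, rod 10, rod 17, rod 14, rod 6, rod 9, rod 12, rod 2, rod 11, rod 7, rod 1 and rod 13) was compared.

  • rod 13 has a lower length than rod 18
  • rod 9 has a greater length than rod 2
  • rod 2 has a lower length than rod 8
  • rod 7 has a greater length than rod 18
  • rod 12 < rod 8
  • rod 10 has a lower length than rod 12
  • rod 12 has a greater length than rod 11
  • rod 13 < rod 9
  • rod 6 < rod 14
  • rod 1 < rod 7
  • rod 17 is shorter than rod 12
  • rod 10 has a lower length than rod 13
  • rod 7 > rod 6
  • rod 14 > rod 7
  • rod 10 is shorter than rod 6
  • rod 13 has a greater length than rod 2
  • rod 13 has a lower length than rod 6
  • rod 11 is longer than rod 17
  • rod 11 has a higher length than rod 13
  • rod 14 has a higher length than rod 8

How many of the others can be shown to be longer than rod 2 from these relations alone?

From rod 2 the given relations immediately reach rod 13, rod 9, rod 8.
From those, rod 18, rod 11, rod 6, rod 14 — 7 in total.
From those, rod 12, rod 7 — 9 in total.
Nothing else is reachable above rod 2; 9 in all.

9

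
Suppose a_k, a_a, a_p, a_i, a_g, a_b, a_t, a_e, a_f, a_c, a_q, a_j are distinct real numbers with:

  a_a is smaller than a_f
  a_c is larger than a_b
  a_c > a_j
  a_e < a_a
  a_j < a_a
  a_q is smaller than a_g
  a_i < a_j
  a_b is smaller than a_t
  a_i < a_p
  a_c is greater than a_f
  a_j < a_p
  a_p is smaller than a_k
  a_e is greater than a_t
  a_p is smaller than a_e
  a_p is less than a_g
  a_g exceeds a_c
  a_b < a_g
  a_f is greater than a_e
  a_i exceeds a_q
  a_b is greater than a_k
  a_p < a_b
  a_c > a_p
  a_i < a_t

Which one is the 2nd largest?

Piecing the relations together gives one ordering: a_q < a_i < a_j < a_p < a_k < a_b < a_t < a_e < a_a < a_f < a_c < a_g.
The 2nd largest is a_c.

a_c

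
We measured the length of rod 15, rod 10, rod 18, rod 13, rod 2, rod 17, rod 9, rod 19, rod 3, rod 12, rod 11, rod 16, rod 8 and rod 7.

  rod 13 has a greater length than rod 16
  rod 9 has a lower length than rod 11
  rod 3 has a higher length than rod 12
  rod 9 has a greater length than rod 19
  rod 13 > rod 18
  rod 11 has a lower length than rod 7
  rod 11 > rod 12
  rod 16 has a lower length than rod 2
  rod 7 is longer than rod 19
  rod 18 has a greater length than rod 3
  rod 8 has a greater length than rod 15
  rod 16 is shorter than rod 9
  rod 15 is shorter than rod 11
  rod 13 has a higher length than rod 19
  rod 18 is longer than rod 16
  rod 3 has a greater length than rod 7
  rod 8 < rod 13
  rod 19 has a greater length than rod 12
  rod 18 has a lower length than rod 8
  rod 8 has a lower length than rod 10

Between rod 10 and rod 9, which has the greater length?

Following the relations from rod 9: rod 9 < rod 11 < rod 7 < rod 3 < rod 18 < rod 8 < rod 10.
So rod 9 < rod 10; rod 10 is the longer of the two.

rod 10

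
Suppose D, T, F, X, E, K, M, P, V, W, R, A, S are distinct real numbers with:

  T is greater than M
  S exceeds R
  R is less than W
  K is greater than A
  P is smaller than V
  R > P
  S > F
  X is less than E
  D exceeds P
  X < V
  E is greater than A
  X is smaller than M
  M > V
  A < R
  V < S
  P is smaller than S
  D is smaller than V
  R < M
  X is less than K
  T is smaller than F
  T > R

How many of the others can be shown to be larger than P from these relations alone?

From P the given relations immediately reach R, D, V, S.
From those, M, T, W — 7 in total.
From those, F — 8 in total.
Nothing else is reachable above P; 8 in all.

8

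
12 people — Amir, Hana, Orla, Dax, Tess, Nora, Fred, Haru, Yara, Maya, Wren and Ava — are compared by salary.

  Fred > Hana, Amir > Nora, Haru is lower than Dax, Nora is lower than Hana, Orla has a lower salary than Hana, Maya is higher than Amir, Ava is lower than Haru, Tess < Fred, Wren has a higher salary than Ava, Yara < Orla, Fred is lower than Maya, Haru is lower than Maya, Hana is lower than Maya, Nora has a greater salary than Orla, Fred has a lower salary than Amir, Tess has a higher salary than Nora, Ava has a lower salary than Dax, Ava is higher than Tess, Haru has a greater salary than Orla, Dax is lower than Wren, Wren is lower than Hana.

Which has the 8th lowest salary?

Wren

Chaining the given pairs: Yara < Orla < Nora < Tess < Ava < Haru < Dax < Wren < Hana < Fred < Amir < Maya.
Counting 8 from the smallest end gives Wren.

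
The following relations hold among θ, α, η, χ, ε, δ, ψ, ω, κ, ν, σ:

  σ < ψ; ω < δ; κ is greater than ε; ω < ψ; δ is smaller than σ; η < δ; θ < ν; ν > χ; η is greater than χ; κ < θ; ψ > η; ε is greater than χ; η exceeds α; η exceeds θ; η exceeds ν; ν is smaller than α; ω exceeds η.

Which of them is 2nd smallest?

ε

The consecutive relations fix a unique order: χ < ε < κ < θ < ν < α < η < ω < δ < σ < ψ.
The 2nd smallest is ε.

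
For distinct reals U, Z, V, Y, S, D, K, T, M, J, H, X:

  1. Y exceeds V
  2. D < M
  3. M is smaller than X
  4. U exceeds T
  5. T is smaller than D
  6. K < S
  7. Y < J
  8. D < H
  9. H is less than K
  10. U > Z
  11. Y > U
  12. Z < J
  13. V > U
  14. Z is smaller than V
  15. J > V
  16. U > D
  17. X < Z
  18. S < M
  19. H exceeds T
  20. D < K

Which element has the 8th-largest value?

Chaining the given pairs: T < D < H < K < S < M < X < Z < U < V < Y < J.
The 8th largest is S.

S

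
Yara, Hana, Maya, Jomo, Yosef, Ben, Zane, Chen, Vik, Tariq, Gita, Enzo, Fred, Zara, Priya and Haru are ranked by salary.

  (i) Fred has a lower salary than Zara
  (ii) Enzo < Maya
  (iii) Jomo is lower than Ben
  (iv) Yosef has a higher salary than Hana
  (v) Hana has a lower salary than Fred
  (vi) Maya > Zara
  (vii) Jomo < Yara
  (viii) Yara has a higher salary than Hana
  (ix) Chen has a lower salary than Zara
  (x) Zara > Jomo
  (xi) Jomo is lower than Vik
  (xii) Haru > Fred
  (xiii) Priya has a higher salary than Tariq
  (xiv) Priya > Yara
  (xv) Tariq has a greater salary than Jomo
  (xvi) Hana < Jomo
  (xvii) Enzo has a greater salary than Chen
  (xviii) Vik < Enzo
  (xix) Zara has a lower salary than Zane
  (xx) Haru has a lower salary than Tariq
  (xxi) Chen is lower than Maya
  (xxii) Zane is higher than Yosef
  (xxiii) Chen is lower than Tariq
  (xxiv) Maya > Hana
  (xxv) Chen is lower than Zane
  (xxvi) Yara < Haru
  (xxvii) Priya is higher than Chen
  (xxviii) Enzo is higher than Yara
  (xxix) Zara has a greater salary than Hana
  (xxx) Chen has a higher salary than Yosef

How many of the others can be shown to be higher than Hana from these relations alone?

The elements the relations force above Hana are Fred, Yosef, Jomo, Vik, Yara, Haru, Ben, Chen, Zara, Zane, Tariq, Enzo, Priya, Maya — no chain reaches any other.
That is 14.

14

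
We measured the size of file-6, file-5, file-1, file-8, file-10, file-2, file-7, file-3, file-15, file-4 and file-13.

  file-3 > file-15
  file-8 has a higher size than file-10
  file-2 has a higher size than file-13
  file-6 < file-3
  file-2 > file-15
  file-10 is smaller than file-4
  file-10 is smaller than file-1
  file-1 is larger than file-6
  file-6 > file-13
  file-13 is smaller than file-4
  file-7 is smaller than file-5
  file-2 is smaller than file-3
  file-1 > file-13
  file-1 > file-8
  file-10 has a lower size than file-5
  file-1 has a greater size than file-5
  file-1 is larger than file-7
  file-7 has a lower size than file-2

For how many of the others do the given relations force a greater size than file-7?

From file-7 the given relations immediately reach file-5, file-2, file-1.
From those, file-3 — 4 in total.
Nothing else is reachable above file-7; 4 in all.

4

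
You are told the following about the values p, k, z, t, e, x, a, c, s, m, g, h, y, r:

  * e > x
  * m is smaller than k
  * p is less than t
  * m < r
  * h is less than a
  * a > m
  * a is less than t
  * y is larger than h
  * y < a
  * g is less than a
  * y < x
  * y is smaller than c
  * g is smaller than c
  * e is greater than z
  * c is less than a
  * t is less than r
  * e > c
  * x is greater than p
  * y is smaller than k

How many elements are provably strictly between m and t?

1

Chaining upward from m reaches: a, k, r.
Chaining downward from t reaches: p, h, y, g, c, a.
Strictly between m and t are those in both lists: a — 1 element.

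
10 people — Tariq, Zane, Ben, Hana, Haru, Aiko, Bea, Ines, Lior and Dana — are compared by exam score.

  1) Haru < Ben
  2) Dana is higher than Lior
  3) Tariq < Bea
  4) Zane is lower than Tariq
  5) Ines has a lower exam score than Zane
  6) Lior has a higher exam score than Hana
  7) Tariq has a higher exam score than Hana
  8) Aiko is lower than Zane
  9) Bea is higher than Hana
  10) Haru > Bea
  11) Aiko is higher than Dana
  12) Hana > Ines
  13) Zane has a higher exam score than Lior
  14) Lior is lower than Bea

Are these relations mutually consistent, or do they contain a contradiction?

consistent

The single ordering Ines < Hana < Lior < Dana < Aiko < Zane < Tariq < Bea < Haru < Ben satisfies every listed relation, so no contradiction arises.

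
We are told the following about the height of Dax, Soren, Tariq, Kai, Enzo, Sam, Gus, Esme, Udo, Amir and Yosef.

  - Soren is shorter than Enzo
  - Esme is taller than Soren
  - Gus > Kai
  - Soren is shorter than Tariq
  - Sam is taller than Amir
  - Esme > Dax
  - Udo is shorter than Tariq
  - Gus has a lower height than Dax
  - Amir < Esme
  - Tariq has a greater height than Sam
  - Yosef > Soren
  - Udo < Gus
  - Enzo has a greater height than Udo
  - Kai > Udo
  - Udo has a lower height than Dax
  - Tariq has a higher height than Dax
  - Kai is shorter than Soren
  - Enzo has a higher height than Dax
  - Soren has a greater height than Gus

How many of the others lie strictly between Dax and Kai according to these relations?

Chaining upward from Kai reaches: Gus, Soren, Enzo, Yosef, Tariq, Esme.
Chaining downward from Dax reaches: Udo, Gus.
Strictly between Kai and Dax are those in both lists: Gus — 1 element.

1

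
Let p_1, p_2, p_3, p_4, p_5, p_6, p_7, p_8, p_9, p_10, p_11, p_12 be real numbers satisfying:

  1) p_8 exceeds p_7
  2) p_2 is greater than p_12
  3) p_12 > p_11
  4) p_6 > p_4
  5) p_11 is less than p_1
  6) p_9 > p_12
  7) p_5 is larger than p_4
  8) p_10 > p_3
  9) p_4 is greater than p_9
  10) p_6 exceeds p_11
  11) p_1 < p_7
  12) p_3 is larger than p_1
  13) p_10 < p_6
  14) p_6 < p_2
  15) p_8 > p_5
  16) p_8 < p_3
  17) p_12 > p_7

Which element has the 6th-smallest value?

The consecutive relations fix a unique order: p_11 < p_1 < p_7 < p_12 < p_9 < p_4 < p_5 < p_8 < p_3 < p_10 < p_6 < p_2.
The 6th smallest is p_4.

p_4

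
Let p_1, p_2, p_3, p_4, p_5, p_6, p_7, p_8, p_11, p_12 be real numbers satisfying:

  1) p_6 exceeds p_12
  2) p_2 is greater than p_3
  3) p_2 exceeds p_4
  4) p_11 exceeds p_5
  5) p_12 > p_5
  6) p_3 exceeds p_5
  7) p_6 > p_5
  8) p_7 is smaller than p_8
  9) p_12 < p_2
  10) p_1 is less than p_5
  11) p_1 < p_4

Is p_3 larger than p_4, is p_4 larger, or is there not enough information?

undetermined

Following every chain through p_4: above p_4 we get p_2; below p_4 we get p_1.
p_3 is not reached, and no chain runs the other way from p_3 to p_4.
So the given relations leave the order of p_4 and p_3 undetermined.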